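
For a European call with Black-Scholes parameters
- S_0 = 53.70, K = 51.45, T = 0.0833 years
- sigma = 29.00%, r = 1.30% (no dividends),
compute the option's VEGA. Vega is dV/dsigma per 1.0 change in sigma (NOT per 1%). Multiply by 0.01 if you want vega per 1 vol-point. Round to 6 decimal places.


Answer: Vega = 5.267441

Derivation:
d1 = 0.5661737800; d2 = 0.4824747358
phi(d1) = 0.3398622441; exp(-qT) = 1.0000000000; exp(-rT) = 0.9989176861
Vega = S * exp(-qT) * phi(d1) * sqrt(T) = 53.7000 * 1.0000000000 * 0.3398622441 * 0.2886173938 = 5.267441


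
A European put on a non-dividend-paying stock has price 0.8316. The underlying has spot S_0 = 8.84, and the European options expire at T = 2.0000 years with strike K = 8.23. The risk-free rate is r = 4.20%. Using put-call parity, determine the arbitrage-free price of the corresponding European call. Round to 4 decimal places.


Put-call parity: C - P = S_0 * exp(-qT) - K * exp(-rT).
S_0 * exp(-qT) = 8.8400 * 1.00000000 = 8.84000000
K * exp(-rT) = 8.2300 * 0.91943126 = 7.56691924
C = P + S*exp(-qT) - K*exp(-rT)
C = 0.8316 + 8.84000000 - 7.56691924 = 2.1047

Answer: Call price = 2.1047


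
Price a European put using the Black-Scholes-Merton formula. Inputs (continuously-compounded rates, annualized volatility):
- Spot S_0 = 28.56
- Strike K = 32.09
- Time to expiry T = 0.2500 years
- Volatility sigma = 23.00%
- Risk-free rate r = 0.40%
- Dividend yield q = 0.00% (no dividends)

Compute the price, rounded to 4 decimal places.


d1 = (ln(S/K) + (r - q + 0.5*sigma^2) * T) / (sigma * sqrt(T)) = -0.94717233
d2 = d1 - sigma * sqrt(T) = -1.06217233
exp(-rT) = 0.99900050; exp(-qT) = 1.00000000
P = K * exp(-rT) * N(-d2) - S_0 * exp(-qT) * N(-d1)
N(-d1) = 0.82822451; N(-d2) = 0.85592127
P = 32.0900 * 0.99900050 * 0.85592127 - 28.5600 * 1.00000000 * 0.82822451 = 3.7850

Answer: Price = 3.7850


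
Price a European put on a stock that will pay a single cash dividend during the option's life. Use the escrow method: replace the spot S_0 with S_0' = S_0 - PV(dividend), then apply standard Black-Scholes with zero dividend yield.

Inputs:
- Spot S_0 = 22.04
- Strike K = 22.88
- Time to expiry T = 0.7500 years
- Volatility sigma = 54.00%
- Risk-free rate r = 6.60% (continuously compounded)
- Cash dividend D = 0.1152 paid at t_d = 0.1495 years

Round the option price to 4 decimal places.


PV(D) = D * exp(-r * t_d) = 0.1152 * 0.99018152 = 0.11406891
S_0' = S_0 - PV(D) = 22.0400 - 0.11406891 = 21.92593109
d1 = (ln(S_0'/K) + (r + sigma^2/2)*T) / (sigma*sqrt(T)) = 0.24859599
d2 = d1 - sigma*sqrt(T) = -0.21905773
exp(-rT) = 0.95170516
N(-d1) = 0.40183666; N(-d2) = 0.58669746
P = K * exp(-rT) * N(-d2) - S_0' * N(-d1) = 22.8800 * 0.95170516 * 0.58669746 - 21.92593109 * 0.40183666 = 3.9647

Answer: Price = 3.9647


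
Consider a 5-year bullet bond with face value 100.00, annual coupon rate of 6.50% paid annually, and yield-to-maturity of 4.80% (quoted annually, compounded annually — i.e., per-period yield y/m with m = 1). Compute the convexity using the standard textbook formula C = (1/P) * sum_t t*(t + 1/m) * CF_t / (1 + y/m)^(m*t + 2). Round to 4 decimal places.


Answer: Convexity = 23.3199

Derivation:
Coupon per period c = face * coupon_rate / m = 6.500000
Periods per year m = 1; per-period yield y/m = 0.048000
Number of cashflows N = 5
Cashflows (t years, CF_t, discount factor 1/(1+y/m)^(m*t), PV):
  t = 1.0000: CF_t = 6.500000, DF = 0.954198, PV = 6.202290
  t = 2.0000: CF_t = 6.500000, DF = 0.910495, PV = 5.918216
  t = 3.0000: CF_t = 6.500000, DF = 0.868793, PV = 5.647152
  t = 4.0000: CF_t = 6.500000, DF = 0.829001, PV = 5.388504
  t = 5.0000: CF_t = 106.500000, DF = 0.791031, PV = 84.244818
Price P = sum_t PV_t = 107.400980
Convexity numerator sum_t t*(t + 1/m) * CF_t / (1+y/m)^(m*t + 2):
  t = 1.0000: term = 11.294305
  t = 2.0000: term = 32.331025
  t = 3.0000: term = 61.700430
  t = 4.0000: term = 98.124093
  t = 5.0000: term = 2301.133866
Convexity = (1/P) * sum = 2504.583719 / 107.400980 = 23.319934


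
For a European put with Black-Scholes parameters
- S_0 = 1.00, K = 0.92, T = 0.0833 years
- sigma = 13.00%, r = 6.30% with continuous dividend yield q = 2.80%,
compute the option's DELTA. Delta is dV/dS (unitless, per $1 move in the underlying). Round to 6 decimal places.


d1 = 2.3187736751; d2 = 2.2812534139
phi(d1) = 0.0271251426; exp(-qT) = 0.9976703179; exp(-rT) = 0.9947658462
N(-d1) = 0.0102036556
Delta = -exp(-qT) * N(-d1) = -0.9976703179 * 0.0102036556 = -0.010180

Answer: Delta = -0.010180


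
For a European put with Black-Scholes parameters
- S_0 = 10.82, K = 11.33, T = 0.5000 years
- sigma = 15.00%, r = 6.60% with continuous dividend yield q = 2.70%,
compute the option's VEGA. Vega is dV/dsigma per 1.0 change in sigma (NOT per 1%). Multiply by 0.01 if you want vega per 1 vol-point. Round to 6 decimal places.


d1 = -0.1973563463; d2 = -0.3034223635
phi(d1) = 0.3912481377; exp(-qT) = 0.9865907163; exp(-rT) = 0.9675385596
Vega = S * exp(-qT) * phi(d1) * sqrt(T) = 10.8200 * 0.9865907163 * 0.3912481377 * 0.7071067812 = 2.953259

Answer: Vega = 2.953259


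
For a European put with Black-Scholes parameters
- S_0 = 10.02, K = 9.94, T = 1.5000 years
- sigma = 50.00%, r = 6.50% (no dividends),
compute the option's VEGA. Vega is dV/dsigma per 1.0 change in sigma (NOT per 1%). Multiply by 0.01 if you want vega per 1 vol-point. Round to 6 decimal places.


Answer: Vega = 4.366227

Derivation:
d1 = 0.4784932468; d2 = -0.1338791889
phi(d1) = 0.3557893535; exp(-qT) = 1.0000000000; exp(-rT) = 0.9071023416
Vega = S * exp(-qT) * phi(d1) * sqrt(T) = 10.0200 * 1.0000000000 * 0.3557893535 * 1.2247448714 = 4.366227


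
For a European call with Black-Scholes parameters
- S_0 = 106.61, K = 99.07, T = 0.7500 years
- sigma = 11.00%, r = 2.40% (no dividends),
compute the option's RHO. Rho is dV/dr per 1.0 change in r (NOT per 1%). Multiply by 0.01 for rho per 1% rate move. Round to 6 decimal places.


Answer: Rho = 59.763201

Derivation:
d1 = 1.0065644785; d2 = 0.9113016840
phi(d1) = 0.2403823357; exp(-qT) = 1.0000000000; exp(-rT) = 0.9821610324
N(d2) = 0.8189317803
Rho = K*T*exp(-rT)*N(d2) = 99.0700 * 0.7500 * 0.9821610324 * 0.8189317803 = 59.763201


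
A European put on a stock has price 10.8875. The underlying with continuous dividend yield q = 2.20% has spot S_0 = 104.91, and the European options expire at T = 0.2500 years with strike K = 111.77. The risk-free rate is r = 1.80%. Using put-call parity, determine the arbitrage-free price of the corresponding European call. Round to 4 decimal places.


Answer: Call price = 3.9539

Derivation:
Put-call parity: C - P = S_0 * exp(-qT) - K * exp(-rT).
S_0 * exp(-qT) = 104.9100 * 0.99451510 = 104.33457886
K * exp(-rT) = 111.7700 * 0.99551011 = 111.26816498
C = P + S*exp(-qT) - K*exp(-rT)
C = 10.8875 + 104.33457886 - 111.26816498 = 3.9539


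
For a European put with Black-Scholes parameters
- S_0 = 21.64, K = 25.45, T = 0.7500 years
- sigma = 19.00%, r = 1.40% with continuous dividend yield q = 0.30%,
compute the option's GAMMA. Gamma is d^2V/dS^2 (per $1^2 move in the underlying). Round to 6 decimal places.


Answer: Gamma = 0.077684

Derivation:
d1 = -0.8531704814; d2 = -1.0177153081
phi(d1) = 0.2772353573; exp(-qT) = 0.9977525294; exp(-rT) = 0.9895549326
Gamma = exp(-qT) * phi(d1) / (S * sigma * sqrt(T)) = 0.9977525294 * 0.2772353573 / (21.6400 * 0.1900 * 0.8660254038) = 0.077684


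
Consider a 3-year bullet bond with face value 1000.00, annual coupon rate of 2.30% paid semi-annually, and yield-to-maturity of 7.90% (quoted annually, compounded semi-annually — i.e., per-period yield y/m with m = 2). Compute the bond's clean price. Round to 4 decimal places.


Answer: Price = 852.9809

Derivation:
Coupon per period c = face * coupon_rate / m = 11.500000
Periods per year m = 2; per-period yield y/m = 0.039500
Number of cashflows N = 6
Cashflows (t years, CF_t, discount factor 1/(1+y/m)^(m*t), PV):
  t = 0.5000: CF_t = 11.500000, DF = 0.962001, PV = 11.063011
  t = 1.0000: CF_t = 11.500000, DF = 0.925446, PV = 10.642627
  t = 1.5000: CF_t = 11.500000, DF = 0.890280, PV = 10.238218
  t = 2.0000: CF_t = 11.500000, DF = 0.856450, PV = 9.849175
  t = 2.5000: CF_t = 11.500000, DF = 0.823906, PV = 9.474916
  t = 3.0000: CF_t = 1011.500000, DF = 0.792598, PV = 801.712999
Price P = sum_t PV_t = 852.980946


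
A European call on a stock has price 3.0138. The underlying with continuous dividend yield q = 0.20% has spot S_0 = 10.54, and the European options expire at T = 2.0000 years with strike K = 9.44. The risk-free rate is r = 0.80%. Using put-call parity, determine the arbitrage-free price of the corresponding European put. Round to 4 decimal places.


Answer: Put price = 1.8060

Derivation:
Put-call parity: C - P = S_0 * exp(-qT) - K * exp(-rT).
S_0 * exp(-qT) = 10.5400 * 0.99600799 = 10.49792421
K * exp(-rT) = 9.4400 * 0.98412732 = 9.29016190
P = C - S*exp(-qT) + K*exp(-rT)
P = 3.0138 - 10.49792421 + 9.29016190 = 1.8060


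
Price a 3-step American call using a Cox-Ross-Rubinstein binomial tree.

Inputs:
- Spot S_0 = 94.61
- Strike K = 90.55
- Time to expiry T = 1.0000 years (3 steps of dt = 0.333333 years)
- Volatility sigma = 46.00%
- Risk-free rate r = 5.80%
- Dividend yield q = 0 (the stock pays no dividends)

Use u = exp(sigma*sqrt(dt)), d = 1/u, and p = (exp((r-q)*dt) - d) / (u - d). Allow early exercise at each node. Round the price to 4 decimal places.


dt = T/N = 0.333333
u = exp(sigma*sqrt(dt)) = 1.304189; d = 1/u = 0.766760
p = (exp((r-q)*dt) - d) / (u - d) = 0.470316
Discount per step: exp(-r*dt) = 0.980852
Stock lattice S(k, i) with i counting down-moves:
  k=0: S(0,0) = 94.6100
  k=1: S(1,0) = 123.3893; S(1,1) = 72.5432
  k=2: S(2,0) = 160.9229; S(2,1) = 94.6100; S(2,2) = 55.6232
  k=3: S(3,0) = 209.8738; S(3,1) = 123.3893; S(3,2) = 72.5432; S(3,3) = 42.6497
Terminal payoffs V(N, i) = max(S_T - K, 0):
  V(3,0) = 119.323832; V(3,1) = 32.839288; V(3,2) = 0.000000; V(3,3) = 0.000000
Backward induction: V(k, i) = exp(-r*dt) * [p * V(k+1, i) + (1-p) * V(k+1, i+1)]; then take max(V_cont, immediate exercise) for American.
  V(2,0) = exp(-r*dt) * [p*119.323832 + (1-p)*32.839288] = 72.106728; exercise = 70.372909; V(2,0) = max -> 72.106728
  V(2,1) = exp(-r*dt) * [p*32.839288 + (1-p)*0.000000] = 15.149111; exercise = 4.060000; V(2,1) = max -> 15.149111
  V(2,2) = exp(-r*dt) * [p*0.000000 + (1-p)*0.000000] = 0.000000; exercise = 0.000000; V(2,2) = max -> 0.000000
  V(1,0) = exp(-r*dt) * [p*72.106728 + (1-p)*15.149111] = 41.134193; exercise = 32.839288; V(1,0) = max -> 41.134193
  V(1,1) = exp(-r*dt) * [p*15.149111 + (1-p)*0.000000] = 6.988445; exercise = 0.000000; V(1,1) = max -> 6.988445
  V(0,0) = exp(-r*dt) * [p*41.134193 + (1-p)*6.988445] = 22.606428; exercise = 4.060000; V(0,0) = max -> 22.606428

Answer: Price = V(0,0) = 22.6064


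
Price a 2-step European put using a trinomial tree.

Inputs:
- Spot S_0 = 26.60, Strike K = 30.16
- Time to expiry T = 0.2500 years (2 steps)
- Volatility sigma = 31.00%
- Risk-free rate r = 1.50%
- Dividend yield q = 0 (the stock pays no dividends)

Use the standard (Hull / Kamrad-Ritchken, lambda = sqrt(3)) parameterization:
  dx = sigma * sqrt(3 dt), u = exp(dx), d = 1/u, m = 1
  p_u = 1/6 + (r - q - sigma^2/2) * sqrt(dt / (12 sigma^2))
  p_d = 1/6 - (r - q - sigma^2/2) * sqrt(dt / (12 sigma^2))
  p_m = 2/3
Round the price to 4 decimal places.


dt = T/N = 0.125000; dx = sigma*sqrt(3*dt) = 0.189835
u = exp(dx) = 1.209051; d = 1/u = 0.827095
p_u = 0.155786, p_m = 0.666667, p_d = 0.177548
Discount per step: exp(-r*dt) = 0.998127
Stock lattice S(k, j) with j the centered position index:
  k=0: S(0,+0) = 26.6000
  k=1: S(1,-1) = 22.0007; S(1,+0) = 26.6000; S(1,+1) = 32.1607
  k=2: S(2,-2) = 18.1967; S(2,-1) = 22.0007; S(2,+0) = 26.6000; S(2,+1) = 32.1607; S(2,+2) = 38.8840
Terminal payoffs V(N, j) = max(K - S_T, 0):
  V(2,-2) = 11.963299; V(2,-1) = 8.159267; V(2,+0) = 3.560000; V(2,+1) = 0.000000; V(2,+2) = 0.000000
Backward induction: V(k, j) = exp(-r*dt) * [p_u * V(k+1, j+1) + p_m * V(k+1, j) + p_d * V(k+1, j-1)]
  V(1,-1) = exp(-r*dt) * [p_u*3.560000 + p_m*8.159267 + p_d*11.963299] = 8.102958
  V(1,+0) = exp(-r*dt) * [p_u*0.000000 + p_m*3.560000 + p_d*8.159267] = 3.814834
  V(1,+1) = exp(-r*dt) * [p_u*0.000000 + p_m*0.000000 + p_d*3.560000] = 0.630886
  V(0,+0) = exp(-r*dt) * [p_u*0.630886 + p_m*3.814834 + p_d*8.102958] = 4.072525

Answer: Price = V(0,0) = 4.0725


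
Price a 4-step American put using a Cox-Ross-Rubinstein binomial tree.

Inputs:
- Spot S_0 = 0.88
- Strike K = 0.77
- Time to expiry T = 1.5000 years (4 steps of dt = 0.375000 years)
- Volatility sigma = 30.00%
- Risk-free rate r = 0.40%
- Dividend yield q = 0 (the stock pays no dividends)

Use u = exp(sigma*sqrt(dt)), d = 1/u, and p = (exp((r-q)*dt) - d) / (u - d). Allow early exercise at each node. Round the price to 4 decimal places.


Answer: Price = V(0,0) = 0.0765

Derivation:
dt = T/N = 0.375000
u = exp(sigma*sqrt(dt)) = 1.201669; d = 1/u = 0.832176
p = (exp((r-q)*dt) - d) / (u - d) = 0.458263
Discount per step: exp(-r*dt) = 0.998501
Stock lattice S(k, i) with i counting down-moves:
  k=0: S(0,0) = 0.8800
  k=1: S(1,0) = 1.0575; S(1,1) = 0.7323
  k=2: S(2,0) = 1.2707; S(2,1) = 0.8800; S(2,2) = 0.6094
  k=3: S(3,0) = 1.5270; S(3,1) = 1.0575; S(3,2) = 0.7323; S(3,3) = 0.5071
  k=4: S(4,0) = 1.8349; S(4,1) = 1.2707; S(4,2) = 0.8800; S(4,3) = 0.6094; S(4,4) = 0.4220
Terminal payoffs V(N, i) = max(K - S_T, 0):
  V(4,0) = 0.000000; V(4,1) = 0.000000; V(4,2) = 0.000000; V(4,3) = 0.160586; V(4,4) = 0.347971
Backward induction: V(k, i) = exp(-r*dt) * [p * V(k+1, i) + (1-p) * V(k+1, i+1)]; then take max(V_cont, immediate exercise) for American.
  V(3,0) = exp(-r*dt) * [p*0.000000 + (1-p)*0.000000] = 0.000000; exercise = 0.000000; V(3,0) = max -> 0.000000
  V(3,1) = exp(-r*dt) * [p*0.000000 + (1-p)*0.000000] = 0.000000; exercise = 0.000000; V(3,1) = max -> 0.000000
  V(3,2) = exp(-r*dt) * [p*0.000000 + (1-p)*0.160586] = 0.086865; exercise = 0.037685; V(3,2) = max -> 0.086865
  V(3,3) = exp(-r*dt) * [p*0.160586 + (1-p)*0.347971] = 0.261706; exercise = 0.262860; V(3,3) = max -> 0.262860
  V(2,0) = exp(-r*dt) * [p*0.000000 + (1-p)*0.000000] = 0.000000; exercise = 0.000000; V(2,0) = max -> 0.000000
  V(2,1) = exp(-r*dt) * [p*0.000000 + (1-p)*0.086865] = 0.046987; exercise = 0.000000; V(2,1) = max -> 0.046987
  V(2,2) = exp(-r*dt) * [p*0.086865 + (1-p)*0.262860] = 0.181935; exercise = 0.160586; V(2,2) = max -> 0.181935
  V(1,0) = exp(-r*dt) * [p*0.000000 + (1-p)*0.046987] = 0.025417; exercise = 0.000000; V(1,0) = max -> 0.025417
  V(1,1) = exp(-r*dt) * [p*0.046987 + (1-p)*0.181935] = 0.119913; exercise = 0.037685; V(1,1) = max -> 0.119913
  V(0,0) = exp(-r*dt) * [p*0.025417 + (1-p)*0.119913] = 0.076494; exercise = 0.000000; V(0,0) = max -> 0.076494


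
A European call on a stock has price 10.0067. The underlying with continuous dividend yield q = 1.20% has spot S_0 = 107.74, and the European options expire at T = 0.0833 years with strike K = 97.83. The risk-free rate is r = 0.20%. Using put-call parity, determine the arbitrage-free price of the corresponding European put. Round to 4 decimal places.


Answer: Put price = 0.1880

Derivation:
Put-call parity: C - P = S_0 * exp(-qT) - K * exp(-rT).
S_0 * exp(-qT) = 107.7400 * 0.99900090 = 107.63235690
K * exp(-rT) = 97.8300 * 0.99983341 = 97.81370288
P = C - S*exp(-qT) + K*exp(-rT)
P = 10.0067 - 107.63235690 + 97.81370288 = 0.1880


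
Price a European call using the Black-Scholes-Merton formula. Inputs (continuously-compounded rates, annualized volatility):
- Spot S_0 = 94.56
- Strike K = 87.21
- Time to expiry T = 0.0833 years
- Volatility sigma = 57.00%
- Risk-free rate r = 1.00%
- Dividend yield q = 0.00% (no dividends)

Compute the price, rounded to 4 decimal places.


Answer: Price = 10.3855

Derivation:
d1 = (ln(S/K) + (r - q + 0.5*sigma^2) * T) / (sigma * sqrt(T)) = 0.57917164
d2 = d1 - sigma * sqrt(T) = 0.41465973
exp(-rT) = 0.99916735; exp(-qT) = 1.00000000
C = S_0 * exp(-qT) * N(d1) - K * exp(-rT) * N(d2)
N(d1) = 0.71876332; N(d2) = 0.66080449
C = 94.5600 * 1.00000000 * 0.71876332 - 87.2100 * 0.99916735 * 0.66080449 = 10.3855


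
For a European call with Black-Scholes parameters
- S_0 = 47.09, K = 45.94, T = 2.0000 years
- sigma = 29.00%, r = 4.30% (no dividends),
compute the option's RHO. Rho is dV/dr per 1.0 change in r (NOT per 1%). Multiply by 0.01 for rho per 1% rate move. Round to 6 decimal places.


Answer: Rho = 44.336228

Derivation:
d1 = 0.4750403509; d2 = 0.0649184178
phi(d1) = 0.3563755456; exp(-qT) = 1.0000000000; exp(-rT) = 0.9175942312
N(d2) = 0.5258805219
Rho = K*T*exp(-rT)*N(d2) = 45.9400 * 2.0000 * 0.9175942312 * 0.5258805219 = 44.336228


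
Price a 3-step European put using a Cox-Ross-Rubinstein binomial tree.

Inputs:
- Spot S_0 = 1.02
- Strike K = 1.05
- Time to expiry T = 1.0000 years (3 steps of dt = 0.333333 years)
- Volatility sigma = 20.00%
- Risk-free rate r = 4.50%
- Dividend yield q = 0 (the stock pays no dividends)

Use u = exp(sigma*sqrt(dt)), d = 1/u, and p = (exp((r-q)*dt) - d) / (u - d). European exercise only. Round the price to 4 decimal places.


Answer: Price = V(0,0) = 0.0780

Derivation:
dt = T/N = 0.333333
u = exp(sigma*sqrt(dt)) = 1.122401; d = 1/u = 0.890947
p = (exp((r-q)*dt) - d) / (u - d) = 0.536461
Discount per step: exp(-r*dt) = 0.985112
Stock lattice S(k, i) with i counting down-moves:
  k=0: S(0,0) = 1.0200
  k=1: S(1,0) = 1.1448; S(1,1) = 0.9088
  k=2: S(2,0) = 1.2850; S(2,1) = 1.0200; S(2,2) = 0.8097
  k=3: S(3,0) = 1.4423; S(3,1) = 1.1448; S(3,2) = 0.9088; S(3,3) = 0.7214
Terminal payoffs V(N, i) = max(K - S_T, 0):
  V(3,0) = 0.000000; V(3,1) = 0.000000; V(3,2) = 0.141234; V(3,3) = 0.328633
Backward induction: V(k, i) = exp(-r*dt) * [p * V(k+1, i) + (1-p) * V(k+1, i+1)].
  V(2,0) = exp(-r*dt) * [p*0.000000 + (1-p)*0.000000] = 0.000000
  V(2,1) = exp(-r*dt) * [p*0.000000 + (1-p)*0.141234] = 0.064493
  V(2,2) = exp(-r*dt) * [p*0.141234 + (1-p)*0.328633] = 0.224705
  V(1,0) = exp(-r*dt) * [p*0.000000 + (1-p)*0.064493] = 0.029450
  V(1,1) = exp(-r*dt) * [p*0.064493 + (1-p)*0.224705] = 0.136691
  V(0,0) = exp(-r*dt) * [p*0.029450 + (1-p)*0.136691] = 0.077982


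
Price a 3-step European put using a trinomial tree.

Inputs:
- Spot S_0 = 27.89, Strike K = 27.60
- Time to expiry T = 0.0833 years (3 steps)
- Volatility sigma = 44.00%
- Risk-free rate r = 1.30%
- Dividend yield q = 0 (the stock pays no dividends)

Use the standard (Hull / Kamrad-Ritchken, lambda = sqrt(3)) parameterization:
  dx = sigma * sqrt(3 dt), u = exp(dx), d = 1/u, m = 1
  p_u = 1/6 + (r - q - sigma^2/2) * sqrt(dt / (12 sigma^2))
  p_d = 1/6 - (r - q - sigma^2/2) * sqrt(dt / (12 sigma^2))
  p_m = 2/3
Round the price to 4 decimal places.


Answer: Price = V(0,0) = 1.1702

Derivation:
dt = T/N = 0.027767; dx = sigma*sqrt(3*dt) = 0.126992
u = exp(dx) = 1.135408; d = 1/u = 0.880741
p_u = 0.157505, p_m = 0.666667, p_d = 0.175828
Discount per step: exp(-r*dt) = 0.999639
Stock lattice S(k, j) with j the centered position index:
  k=0: S(0,+0) = 27.8900
  k=1: S(1,-1) = 24.5639; S(1,+0) = 27.8900; S(1,+1) = 31.6665
  k=2: S(2,-2) = 21.6344; S(2,-1) = 24.5639; S(2,+0) = 27.8900; S(2,+1) = 31.6665; S(2,+2) = 35.9544
  k=3: S(3,-3) = 19.0543; S(3,-2) = 21.6344; S(3,-1) = 24.5639; S(3,+0) = 27.8900; S(3,+1) = 31.6665; S(3,+2) = 35.9544; S(3,+3) = 40.8229
Terminal payoffs V(N, j) = max(K - S_T, 0):
  V(3,-3) = 8.545692; V(3,-2) = 5.965594; V(3,-1) = 3.036133; V(3,+0) = 0.000000; V(3,+1) = 0.000000; V(3,+2) = 0.000000; V(3,+3) = 0.000000
Backward induction: V(k, j) = exp(-r*dt) * [p_u * V(k+1, j+1) + p_m * V(k+1, j) + p_d * V(k+1, j-1)]
  V(2,-2) = exp(-r*dt) * [p_u*3.036133 + p_m*5.965594 + p_d*8.545692] = 5.955692
  V(2,-1) = exp(-r*dt) * [p_u*0.000000 + p_m*3.036133 + p_d*5.965594] = 3.071899
  V(2,+0) = exp(-r*dt) * [p_u*0.000000 + p_m*0.000000 + p_d*3.036133] = 0.533645
  V(2,+1) = exp(-r*dt) * [p_u*0.000000 + p_m*0.000000 + p_d*0.000000] = 0.000000
  V(2,+2) = exp(-r*dt) * [p_u*0.000000 + p_m*0.000000 + p_d*0.000000] = 0.000000
  V(1,-1) = exp(-r*dt) * [p_u*0.533645 + p_m*3.071899 + p_d*5.955692] = 3.178015
  V(1,+0) = exp(-r*dt) * [p_u*0.000000 + p_m*0.533645 + p_d*3.071899] = 0.895566
  V(1,+1) = exp(-r*dt) * [p_u*0.000000 + p_m*0.000000 + p_d*0.533645] = 0.093796
  V(0,+0) = exp(-r*dt) * [p_u*0.093796 + p_m*0.895566 + p_d*3.178015] = 1.170179


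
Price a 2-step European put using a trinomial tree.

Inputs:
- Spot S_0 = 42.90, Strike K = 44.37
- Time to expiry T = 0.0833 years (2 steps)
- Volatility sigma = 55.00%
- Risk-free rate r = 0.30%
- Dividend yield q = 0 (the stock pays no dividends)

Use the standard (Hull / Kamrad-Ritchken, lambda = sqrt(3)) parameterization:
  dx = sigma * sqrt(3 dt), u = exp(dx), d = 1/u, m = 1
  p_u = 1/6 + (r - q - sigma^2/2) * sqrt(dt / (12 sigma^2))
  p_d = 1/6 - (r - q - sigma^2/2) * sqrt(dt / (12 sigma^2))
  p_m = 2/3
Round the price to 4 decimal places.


Answer: Price = V(0,0) = 3.4456

Derivation:
dt = T/N = 0.041650; dx = sigma*sqrt(3*dt) = 0.194415
u = exp(dx) = 1.214601; d = 1/u = 0.823316
p_u = 0.150787, p_m = 0.666667, p_d = 0.182547
Discount per step: exp(-r*dt) = 0.999875
Stock lattice S(k, j) with j the centered position index:
  k=0: S(0,+0) = 42.9000
  k=1: S(1,-1) = 35.3202; S(1,+0) = 42.9000; S(1,+1) = 52.1064
  k=2: S(2,-2) = 29.0797; S(2,-1) = 35.3202; S(2,+0) = 42.9000; S(2,+1) = 52.1064; S(2,+2) = 63.2884
Terminal payoffs V(N, j) = max(K - S_T, 0):
  V(2,-2) = 15.290284; V(2,-1) = 9.049753; V(2,+0) = 1.470000; V(2,+1) = 0.000000; V(2,+2) = 0.000000
Backward induction: V(k, j) = exp(-r*dt) * [p_u * V(k+1, j+1) + p_m * V(k+1, j) + p_d * V(k+1, j-1)]
  V(1,-1) = exp(-r*dt) * [p_u*1.470000 + p_m*9.049753 + p_d*15.290284] = 9.044885
  V(1,+0) = exp(-r*dt) * [p_u*0.000000 + p_m*1.470000 + p_d*9.049753] = 2.631673
  V(1,+1) = exp(-r*dt) * [p_u*0.000000 + p_m*0.000000 + p_d*1.470000] = 0.268310
  V(0,+0) = exp(-r*dt) * [p_u*0.268310 + p_m*2.631673 + p_d*9.044885] = 3.445589


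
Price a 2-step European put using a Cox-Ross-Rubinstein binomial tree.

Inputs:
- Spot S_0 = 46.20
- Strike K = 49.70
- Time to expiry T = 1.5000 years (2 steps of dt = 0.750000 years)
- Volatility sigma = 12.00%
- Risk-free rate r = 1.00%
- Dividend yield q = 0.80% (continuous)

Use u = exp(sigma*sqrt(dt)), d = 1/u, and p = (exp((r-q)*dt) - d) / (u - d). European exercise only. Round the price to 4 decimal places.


dt = T/N = 0.750000
u = exp(sigma*sqrt(dt)) = 1.109515; d = 1/u = 0.901295
p = (exp((r-q)*dt) - d) / (u - d) = 0.481252
Discount per step: exp(-r*dt) = 0.992528
Stock lattice S(k, i) with i counting down-moves:
  k=0: S(0,0) = 46.2000
  k=1: S(1,0) = 51.2596; S(1,1) = 41.6398
  k=2: S(2,0) = 56.8733; S(2,1) = 46.2000; S(2,2) = 37.5297
Terminal payoffs V(N, i) = max(K - S_T, 0):
  V(2,0) = 0.000000; V(2,1) = 3.500000; V(2,2) = 12.170259
Backward induction: V(k, i) = exp(-r*dt) * [p * V(k+1, i) + (1-p) * V(k+1, i+1)].
  V(1,0) = exp(-r*dt) * [p*0.000000 + (1-p)*3.500000] = 1.802052
  V(1,1) = exp(-r*dt) * [p*3.500000 + (1-p)*12.170259] = 7.937922
  V(0,0) = exp(-r*dt) * [p*1.802052 + (1-p)*7.937922] = 4.947775

Answer: Price = V(0,0) = 4.9478


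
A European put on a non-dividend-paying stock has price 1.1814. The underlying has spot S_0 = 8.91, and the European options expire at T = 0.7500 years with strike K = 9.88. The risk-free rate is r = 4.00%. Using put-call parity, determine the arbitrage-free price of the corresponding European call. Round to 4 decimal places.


Put-call parity: C - P = S_0 * exp(-qT) - K * exp(-rT).
S_0 * exp(-qT) = 8.9100 * 1.00000000 = 8.91000000
K * exp(-rT) = 9.8800 * 0.97044553 = 9.58800187
C = P + S*exp(-qT) - K*exp(-rT)
C = 1.1814 + 8.91000000 - 9.58800187 = 0.5034

Answer: Call price = 0.5034


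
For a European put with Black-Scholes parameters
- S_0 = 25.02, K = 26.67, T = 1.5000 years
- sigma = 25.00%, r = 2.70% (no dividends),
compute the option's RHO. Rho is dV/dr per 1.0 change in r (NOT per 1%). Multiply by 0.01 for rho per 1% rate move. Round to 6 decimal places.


Answer: Rho = -22.693813

Derivation:
d1 = 0.0767871494; d2 = -0.2293990685
phi(d1) = 0.3977678774; exp(-qT) = 1.0000000000; exp(-rT) = 0.9603091645
N(-d2) = 0.5907206199
Rho = -K*T*exp(-rT)*N(-d2) = -26.6700 * 1.5000 * 0.9603091645 * 0.5907206199 = -22.693813


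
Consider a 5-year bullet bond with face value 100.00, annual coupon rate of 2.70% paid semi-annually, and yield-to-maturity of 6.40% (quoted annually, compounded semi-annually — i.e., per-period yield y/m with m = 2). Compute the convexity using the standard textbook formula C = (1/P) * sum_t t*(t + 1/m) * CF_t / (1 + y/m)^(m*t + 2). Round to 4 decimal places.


Coupon per period c = face * coupon_rate / m = 1.350000
Periods per year m = 2; per-period yield y/m = 0.032000
Number of cashflows N = 10
Cashflows (t years, CF_t, discount factor 1/(1+y/m)^(m*t), PV):
  t = 0.5000: CF_t = 1.350000, DF = 0.968992, PV = 1.308140
  t = 1.0000: CF_t = 1.350000, DF = 0.938946, PV = 1.267577
  t = 1.5000: CF_t = 1.350000, DF = 0.909831, PV = 1.228272
  t = 2.0000: CF_t = 1.350000, DF = 0.881620, PV = 1.190186
  t = 2.5000: CF_t = 1.350000, DF = 0.854283, PV = 1.153281
  t = 3.0000: CF_t = 1.350000, DF = 0.827793, PV = 1.117521
  t = 3.5000: CF_t = 1.350000, DF = 0.802125, PV = 1.082869
  t = 4.0000: CF_t = 1.350000, DF = 0.777253, PV = 1.049292
  t = 4.5000: CF_t = 1.350000, DF = 0.753152, PV = 1.016755
  t = 5.0000: CF_t = 101.350000, DF = 0.729799, PV = 73.965088
Price P = sum_t PV_t = 84.378982
Convexity numerator sum_t t*(t + 1/m) * CF_t / (1+y/m)^(m*t + 2):
  t = 0.5000: term = 0.614136
  t = 1.0000: term = 1.785280
  t = 1.5000: term = 3.459844
  t = 2.0000: term = 5.587604
  t = 2.5000: term = 8.121517
  t = 3.0000: term = 11.017562
  t = 3.5000: term = 14.234576
  t = 4.0000: term = 17.734106
  t = 4.5000: term = 21.480264
  t = 5.0000: term = 1909.853608
Convexity = (1/P) * sum = 1993.888496 / 84.378982 = 23.630156

Answer: Convexity = 23.6302


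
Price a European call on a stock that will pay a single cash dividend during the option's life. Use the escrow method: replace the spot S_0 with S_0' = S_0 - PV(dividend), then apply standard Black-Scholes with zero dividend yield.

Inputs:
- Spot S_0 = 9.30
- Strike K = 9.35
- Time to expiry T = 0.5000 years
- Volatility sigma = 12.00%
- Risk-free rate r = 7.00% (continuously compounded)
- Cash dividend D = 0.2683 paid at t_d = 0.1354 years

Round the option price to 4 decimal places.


Answer: Price = 0.3085

Derivation:
PV(D) = D * exp(-r * t_d) = 0.2683 * 0.99056677 = 0.26576907
S_0' = S_0 - PV(D) = 9.3000 - 0.26576907 = 9.03423093
d1 = (ln(S_0'/K) + (r + sigma^2/2)*T) / (sigma*sqrt(T)) = 0.05002140
d2 = d1 - sigma*sqrt(T) = -0.03483142
exp(-rT) = 0.96560542
N(d1) = 0.51994733; N(d2) = 0.48610709
C = S_0' * N(d1) - K * exp(-rT) * N(d2) = 9.03423093 * 0.51994733 - 9.3500 * 0.96560542 * 0.48610709 = 0.3085


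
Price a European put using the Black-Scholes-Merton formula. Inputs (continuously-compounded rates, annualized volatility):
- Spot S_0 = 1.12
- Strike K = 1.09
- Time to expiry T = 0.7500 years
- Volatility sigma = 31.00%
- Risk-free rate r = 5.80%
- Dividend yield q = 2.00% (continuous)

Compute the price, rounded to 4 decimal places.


Answer: Price = 0.0872

Derivation:
d1 = (ln(S/K) + (r - q + 0.5*sigma^2) * T) / (sigma * sqrt(T)) = 0.34152499
d2 = d1 - sigma * sqrt(T) = 0.07305712
exp(-rT) = 0.95743255; exp(-qT) = 0.98511194
P = K * exp(-rT) * N(-d2) - S_0 * exp(-qT) * N(-d1)
N(-d1) = 0.36635420; N(-d2) = 0.47088033
P = 1.0900 * 0.95743255 * 0.47088033 - 1.1200 * 0.98511194 * 0.36635420 = 0.0872


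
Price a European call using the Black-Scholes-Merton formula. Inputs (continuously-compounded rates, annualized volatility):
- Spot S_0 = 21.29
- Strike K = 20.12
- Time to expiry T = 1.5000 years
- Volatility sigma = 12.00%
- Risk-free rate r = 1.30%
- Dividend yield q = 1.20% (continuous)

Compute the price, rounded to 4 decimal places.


d1 = (ln(S/K) + (r - q + 0.5*sigma^2) * T) / (sigma * sqrt(T)) = 0.46828211
d2 = d1 - sigma * sqrt(T) = 0.32131273
exp(-rT) = 0.98068890; exp(-qT) = 0.98216103
C = S_0 * exp(-qT) * N(d1) - K * exp(-rT) * N(d2)
N(d1) = 0.68020857; N(d2) = 0.62601329
C = 21.2900 * 0.98216103 * 0.68020857 - 20.1200 * 0.98068890 * 0.62601329 = 1.8711

Answer: Price = 1.8711


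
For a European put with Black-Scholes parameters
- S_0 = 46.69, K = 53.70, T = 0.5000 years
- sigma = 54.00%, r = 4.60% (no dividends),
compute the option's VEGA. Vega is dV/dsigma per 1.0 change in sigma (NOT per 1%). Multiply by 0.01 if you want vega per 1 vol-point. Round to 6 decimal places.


d1 = -0.1151876751; d2 = -0.4970253369
phi(d1) = 0.3963044169; exp(-qT) = 1.0000000000; exp(-rT) = 0.9772624838
Vega = S * exp(-qT) * phi(d1) * sqrt(T) = 46.6900 * 1.0000000000 * 0.3963044169 * 0.7071067812 = 13.083917

Answer: Vega = 13.083917


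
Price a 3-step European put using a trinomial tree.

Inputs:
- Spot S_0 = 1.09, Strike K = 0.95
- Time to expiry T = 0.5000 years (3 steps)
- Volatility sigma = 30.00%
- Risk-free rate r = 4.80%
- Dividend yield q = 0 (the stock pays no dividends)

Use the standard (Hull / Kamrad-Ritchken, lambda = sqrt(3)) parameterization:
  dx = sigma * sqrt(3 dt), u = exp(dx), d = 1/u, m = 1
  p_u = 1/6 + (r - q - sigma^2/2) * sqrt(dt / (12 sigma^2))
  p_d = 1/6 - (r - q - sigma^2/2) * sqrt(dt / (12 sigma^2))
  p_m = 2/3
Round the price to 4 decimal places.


dt = T/N = 0.166667; dx = sigma*sqrt(3*dt) = 0.212132
u = exp(dx) = 1.236311; d = 1/u = 0.808858
p_u = 0.167845, p_m = 0.666667, p_d = 0.165488
Discount per step: exp(-r*dt) = 0.992032
Stock lattice S(k, j) with j the centered position index:
  k=0: S(0,+0) = 1.0900
  k=1: S(1,-1) = 0.8817; S(1,+0) = 1.0900; S(1,+1) = 1.3476
  k=2: S(2,-2) = 0.7131; S(2,-1) = 0.8817; S(2,+0) = 1.0900; S(2,+1) = 1.3476; S(2,+2) = 1.6660
  k=3: S(3,-3) = 0.5768; S(3,-2) = 0.7131; S(3,-1) = 0.8817; S(3,+0) = 1.0900; S(3,+1) = 1.3476; S(3,+2) = 1.6660; S(3,+3) = 2.0597
Terminal payoffs V(N, j) = max(K - S_T, 0):
  V(3,-3) = 0.373176; V(3,-2) = 0.236866; V(3,-1) = 0.068345; V(3,+0) = 0.000000; V(3,+1) = 0.000000; V(3,+2) = 0.000000; V(3,+3) = 0.000000
Backward induction: V(k, j) = exp(-r*dt) * [p_u * V(k+1, j+1) + p_m * V(k+1, j) + p_d * V(k+1, j-1)]
  V(2,-2) = exp(-r*dt) * [p_u*0.068345 + p_m*0.236866 + p_d*0.373176] = 0.229297
  V(2,-1) = exp(-r*dt) * [p_u*0.000000 + p_m*0.068345 + p_d*0.236866] = 0.084086
  V(2,+0) = exp(-r*dt) * [p_u*0.000000 + p_m*0.000000 + p_d*0.068345] = 0.011220
  V(2,+1) = exp(-r*dt) * [p_u*0.000000 + p_m*0.000000 + p_d*0.000000] = 0.000000
  V(2,+2) = exp(-r*dt) * [p_u*0.000000 + p_m*0.000000 + p_d*0.000000] = 0.000000
  V(1,-1) = exp(-r*dt) * [p_u*0.011220 + p_m*0.084086 + p_d*0.229297] = 0.095123
  V(1,+0) = exp(-r*dt) * [p_u*0.000000 + p_m*0.011220 + p_d*0.084086] = 0.021225
  V(1,+1) = exp(-r*dt) * [p_u*0.000000 + p_m*0.000000 + p_d*0.011220] = 0.001842
  V(0,+0) = exp(-r*dt) * [p_u*0.001842 + p_m*0.021225 + p_d*0.095123] = 0.029960

Answer: Price = V(0,0) = 0.0300


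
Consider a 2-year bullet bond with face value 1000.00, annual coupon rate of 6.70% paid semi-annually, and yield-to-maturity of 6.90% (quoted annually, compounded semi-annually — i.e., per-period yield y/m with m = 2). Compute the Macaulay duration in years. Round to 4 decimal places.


Coupon per period c = face * coupon_rate / m = 33.500000
Periods per year m = 2; per-period yield y/m = 0.034500
Number of cashflows N = 4
Cashflows (t years, CF_t, discount factor 1/(1+y/m)^(m*t), PV):
  t = 0.5000: CF_t = 33.500000, DF = 0.966651, PV = 32.382794
  t = 1.0000: CF_t = 33.500000, DF = 0.934413, PV = 31.302845
  t = 1.5000: CF_t = 33.500000, DF = 0.903251, PV = 30.258913
  t = 2.0000: CF_t = 1033.500000, DF = 0.873128, PV = 902.378005
Price P = sum_t PV_t = 996.322557
Macaulay numerator sum_t t * PV_t:
  t * PV_t at t = 0.5000: 16.191397
  t * PV_t at t = 1.0000: 31.302845
  t * PV_t at t = 1.5000: 45.388369
  t * PV_t at t = 2.0000: 1804.756010
Macaulay duration D = (sum_t t * PV_t) / P = 1897.638621 / 996.322557 = 1.904643

Answer: Macaulay duration = 1.9046 years


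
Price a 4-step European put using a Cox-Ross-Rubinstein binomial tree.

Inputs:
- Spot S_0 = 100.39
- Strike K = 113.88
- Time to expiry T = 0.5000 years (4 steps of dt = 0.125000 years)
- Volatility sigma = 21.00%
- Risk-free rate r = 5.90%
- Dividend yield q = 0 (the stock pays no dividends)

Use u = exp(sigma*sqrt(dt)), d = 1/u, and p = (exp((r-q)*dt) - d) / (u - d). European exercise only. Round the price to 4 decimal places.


Answer: Price = V(0,0) = 12.5255

Derivation:
dt = T/N = 0.125000
u = exp(sigma*sqrt(dt)) = 1.077072; d = 1/u = 0.928443
p = (exp((r-q)*dt) - d) / (u - d) = 0.531251
Discount per step: exp(-r*dt) = 0.992652
Stock lattice S(k, i) with i counting down-moves:
  k=0: S(0,0) = 100.3900
  k=1: S(1,0) = 108.1273; S(1,1) = 93.2064
  k=2: S(2,0) = 116.4608; S(2,1) = 100.3900; S(2,2) = 86.5368
  k=3: S(3,0) = 125.4367; S(3,1) = 108.1273; S(3,2) = 93.2064; S(3,3) = 80.3445
  k=4: S(4,0) = 135.1044; S(4,1) = 116.4608; S(4,2) = 100.3900; S(4,3) = 86.5368; S(4,4) = 74.5953
Terminal payoffs V(N, i) = max(K - S_T, 0):
  V(4,0) = 0.000000; V(4,1) = 0.000000; V(4,2) = 13.490000; V(4,3) = 27.343164; V(4,4) = 39.284681
Backward induction: V(k, i) = exp(-r*dt) * [p * V(k+1, i) + (1-p) * V(k+1, i+1)].
  V(3,0) = exp(-r*dt) * [p*0.000000 + (1-p)*0.000000] = 0.000000
  V(3,1) = exp(-r*dt) * [p*0.000000 + (1-p)*13.490000] = 6.276965
  V(3,2) = exp(-r*dt) * [p*13.490000 + (1-p)*27.343164] = 19.836824
  V(3,3) = exp(-r*dt) * [p*27.343164 + (1-p)*39.284681] = 32.698698
  V(2,0) = exp(-r*dt) * [p*0.000000 + (1-p)*6.276965] = 2.920704
  V(2,1) = exp(-r*dt) * [p*6.276965 + (1-p)*19.836824] = 12.540314
  V(2,2) = exp(-r*dt) * [p*19.836824 + (1-p)*32.698698] = 25.675761
  V(1,0) = exp(-r*dt) * [p*2.920704 + (1-p)*12.540314] = 7.375296
  V(1,1) = exp(-r*dt) * [p*12.540314 + (1-p)*25.675761] = 18.560159
  V(0,0) = exp(-r*dt) * [p*7.375296 + (1-p)*18.560159] = 12.525477


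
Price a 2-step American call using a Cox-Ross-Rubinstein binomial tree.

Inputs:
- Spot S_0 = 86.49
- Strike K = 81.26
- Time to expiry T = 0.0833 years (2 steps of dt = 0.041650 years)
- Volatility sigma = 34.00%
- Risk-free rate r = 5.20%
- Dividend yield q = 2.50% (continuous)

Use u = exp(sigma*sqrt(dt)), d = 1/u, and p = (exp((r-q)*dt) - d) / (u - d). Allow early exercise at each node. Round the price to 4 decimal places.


Answer: Price = V(0,0) = 6.9446

Derivation:
dt = T/N = 0.041650
u = exp(sigma*sqrt(dt)) = 1.071852; d = 1/u = 0.932964
p = (exp((r-q)*dt) - d) / (u - d) = 0.490761
Discount per step: exp(-r*dt) = 0.997837
Stock lattice S(k, i) with i counting down-moves:
  k=0: S(0,0) = 86.4900
  k=1: S(1,0) = 92.7045; S(1,1) = 80.6921
  k=2: S(2,0) = 99.3655; S(2,1) = 86.4900; S(2,2) = 75.2828
Terminal payoffs V(N, i) = max(S_T - K, 0):
  V(2,0) = 18.105548; V(2,1) = 5.230000; V(2,2) = 0.000000
Backward induction: V(k, i) = exp(-r*dt) * [p * V(k+1, i) + (1-p) * V(k+1, i+1)]; then take max(V_cont, immediate exercise) for American.
  V(1,0) = exp(-r*dt) * [p*18.105548 + (1-p)*5.230000] = 11.523835; exercise = 11.444510; V(1,0) = max -> 11.523835
  V(1,1) = exp(-r*dt) * [p*5.230000 + (1-p)*0.000000] = 2.561128; exercise = 0.000000; V(1,1) = max -> 2.561128
  V(0,0) = exp(-r*dt) * [p*11.523835 + (1-p)*2.561128] = 6.944620; exercise = 5.230000; V(0,0) = max -> 6.944620


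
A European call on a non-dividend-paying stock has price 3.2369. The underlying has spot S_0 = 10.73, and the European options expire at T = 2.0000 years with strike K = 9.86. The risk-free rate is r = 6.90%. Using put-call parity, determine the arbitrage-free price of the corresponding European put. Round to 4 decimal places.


Answer: Put price = 1.0959

Derivation:
Put-call parity: C - P = S_0 * exp(-qT) - K * exp(-rT).
S_0 * exp(-qT) = 10.7300 * 1.00000000 = 10.73000000
K * exp(-rT) = 9.8600 * 0.87109869 = 8.58903310
P = C - S*exp(-qT) + K*exp(-rT)
P = 3.2369 - 10.73000000 + 8.58903310 = 1.0959


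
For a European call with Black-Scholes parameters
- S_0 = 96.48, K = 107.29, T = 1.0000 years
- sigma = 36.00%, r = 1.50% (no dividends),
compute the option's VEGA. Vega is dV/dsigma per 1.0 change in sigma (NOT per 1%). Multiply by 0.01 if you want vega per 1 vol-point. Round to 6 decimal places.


d1 = -0.0733325435; d2 = -0.4333325435
phi(d1) = 0.3978710329; exp(-qT) = 1.0000000000; exp(-rT) = 0.9851119396
Vega = S * exp(-qT) * phi(d1) * sqrt(T) = 96.4800 * 1.0000000000 * 0.3978710329 * 1.0000000000 = 38.386597

Answer: Vega = 38.386597


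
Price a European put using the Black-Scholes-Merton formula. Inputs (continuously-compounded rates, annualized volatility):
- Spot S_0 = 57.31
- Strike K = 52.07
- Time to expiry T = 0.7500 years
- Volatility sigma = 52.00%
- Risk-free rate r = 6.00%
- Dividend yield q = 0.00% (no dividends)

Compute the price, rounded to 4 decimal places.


Answer: Price = 6.2277

Derivation:
d1 = (ln(S/K) + (r - q + 0.5*sigma^2) * T) / (sigma * sqrt(T)) = 0.53801531
d2 = d1 - sigma * sqrt(T) = 0.08768210
exp(-rT) = 0.95599748; exp(-qT) = 1.00000000
P = K * exp(-rT) * N(-d2) - S_0 * exp(-qT) * N(-d1)
N(-d1) = 0.29528324; N(-d2) = 0.46506467
P = 52.0700 * 0.95599748 * 0.46506467 - 57.3100 * 1.00000000 * 0.29528324 = 6.2277


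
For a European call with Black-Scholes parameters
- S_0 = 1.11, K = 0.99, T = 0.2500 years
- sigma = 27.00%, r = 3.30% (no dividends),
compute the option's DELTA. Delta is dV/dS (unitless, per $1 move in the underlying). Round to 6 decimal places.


d1 = 0.9760951939; d2 = 0.8410951939
phi(d1) = 0.2477538795; exp(-qT) = 1.0000000000; exp(-rT) = 0.9917839379
N(d1) = 0.8354913536
Delta = exp(-qT) * N(d1) = 1.0000000000 * 0.8354913536 = 0.835491

Answer: Delta = 0.835491


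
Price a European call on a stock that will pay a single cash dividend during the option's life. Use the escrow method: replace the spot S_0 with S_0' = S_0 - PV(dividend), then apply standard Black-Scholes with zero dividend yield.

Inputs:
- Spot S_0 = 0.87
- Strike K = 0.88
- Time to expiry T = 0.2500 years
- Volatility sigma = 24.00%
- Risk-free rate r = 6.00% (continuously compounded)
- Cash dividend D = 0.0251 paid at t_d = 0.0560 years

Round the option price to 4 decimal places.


Answer: Price = 0.0309

Derivation:
PV(D) = D * exp(-r * t_d) = 0.0251 * 0.99664564 = 0.02501581
S_0' = S_0 - PV(D) = 0.8700 - 0.02501581 = 0.84498419
d1 = (ln(S_0'/K) + (r + sigma^2/2)*T) / (sigma*sqrt(T)) = -0.15336654
d2 = d1 - sigma*sqrt(T) = -0.27336654
exp(-rT) = 0.98511194
N(d1) = 0.43905461; N(d2) = 0.39228573
C = S_0' * N(d1) - K * exp(-rT) * N(d2) = 0.84498419 * 0.43905461 - 0.8800 * 0.98511194 * 0.39228573 = 0.0309


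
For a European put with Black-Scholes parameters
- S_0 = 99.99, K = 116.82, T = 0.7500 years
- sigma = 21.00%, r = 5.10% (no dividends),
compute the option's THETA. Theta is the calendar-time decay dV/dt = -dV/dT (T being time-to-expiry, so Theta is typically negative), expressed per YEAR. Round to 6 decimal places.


d1 = -0.5541276337; d2 = -0.7359929685
phi(d1) = 0.3421632727; exp(-qT) = 1.0000000000; exp(-rT) = 0.9624722927
Theta = -S*exp(-qT)*phi(d1)*sigma/(2*sqrt(T)) + r*K*exp(-rT)*N(-d2) - q*S*exp(-qT)*N(-d1)
N(-d1) = 0.7102542502; N(-d2) = 0.7691325115; sqrt(T) = 0.8660254038
Term 1 = -99.9900 * 1.0000000000 * 0.3421632727 * 0.2100 / (2 * 0.8660254038) = -4.1480943586
Term 2 = 0.0510 * 116.8200 * 0.9624722927 * 0.7691325115 = 4.4103878553
Term 3 = 0 (no dividend yield, q = 0)
Theta = -4.1480943586 + (4.4103878553) + (0.0000000000) = 0.262293

Answer: Theta = 0.262293


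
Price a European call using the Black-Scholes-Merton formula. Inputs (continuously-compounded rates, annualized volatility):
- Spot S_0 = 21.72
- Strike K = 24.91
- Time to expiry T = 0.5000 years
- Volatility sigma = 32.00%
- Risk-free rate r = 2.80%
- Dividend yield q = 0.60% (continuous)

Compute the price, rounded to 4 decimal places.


d1 = (ln(S/K) + (r - q + 0.5*sigma^2) * T) / (sigma * sqrt(T)) = -0.44386787
d2 = d1 - sigma * sqrt(T) = -0.67014204
exp(-rT) = 0.98609754; exp(-qT) = 0.99700450
C = S_0 * exp(-qT) * N(d1) - K * exp(-rT) * N(d2)
N(d1) = 0.32856906; N(d2) = 0.25138362
C = 21.7200 * 0.99700450 * 0.32856906 - 24.9100 * 0.98609754 * 0.25138362 = 0.9402

Answer: Price = 0.9402


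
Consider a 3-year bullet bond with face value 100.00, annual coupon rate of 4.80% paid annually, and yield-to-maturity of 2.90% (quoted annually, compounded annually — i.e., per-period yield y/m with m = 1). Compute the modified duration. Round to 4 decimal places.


Answer: Modified duration = 2.7876

Derivation:
Coupon per period c = face * coupon_rate / m = 4.800000
Periods per year m = 1; per-period yield y/m = 0.029000
Number of cashflows N = 3
Cashflows (t years, CF_t, discount factor 1/(1+y/m)^(m*t), PV):
  t = 1.0000: CF_t = 4.800000, DF = 0.971817, PV = 4.664723
  t = 2.0000: CF_t = 4.800000, DF = 0.944429, PV = 4.533259
  t = 3.0000: CF_t = 104.800000, DF = 0.917812, PV = 96.186730
Price P = sum_t PV_t = 105.384711
First compute Macaulay numerator sum_t t * PV_t:
  t * PV_t at t = 1.0000: 4.664723
  t * PV_t at t = 2.0000: 9.066517
  t * PV_t at t = 3.0000: 288.560189
Macaulay duration D = 302.291429 / 105.384711 = 2.868456
Modified duration = D / (1 + y/m) = 2.868456 / (1 + 0.029000) = 2.787615
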